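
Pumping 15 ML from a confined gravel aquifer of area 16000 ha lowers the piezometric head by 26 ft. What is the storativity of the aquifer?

A = 16000 ha = 1.6 × 10^8 m²
Δh = 26 ft = 7.925 m
ΔV = 15 ML = 15000 m³
S = ΔV / (A × Δh) = 15000 m³ / (1.6 × 10^8 m² × 7.925 m) = 1.183 × 10^-5

S ≈ 1.2 × 10^-5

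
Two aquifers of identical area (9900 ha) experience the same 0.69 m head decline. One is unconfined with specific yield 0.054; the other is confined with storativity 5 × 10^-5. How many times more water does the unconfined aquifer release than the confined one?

A = 9900 ha = 9.9 × 10^7 m²
Unconfined: ΔV_u = Sy × A × Δh = 0.054 × 9.9 × 10^7 × 0.69 = 3.689 × 10^6 m³
Confined: ΔV_c = S × A × Δh = 5 × 10^-5 × 9.9 × 10^7 × 0.69 = 3415 m³
Ratio = ΔV_u / ΔV_c = Sy / S = 0.054 / 5 × 10^-5 = 1080

ΔV_u / ΔV_c ≈ 1080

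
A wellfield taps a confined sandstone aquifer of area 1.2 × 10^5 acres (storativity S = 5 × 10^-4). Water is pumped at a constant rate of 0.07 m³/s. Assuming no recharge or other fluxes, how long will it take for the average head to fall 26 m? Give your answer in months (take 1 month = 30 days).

t ≈ 34.8 months

A = 1.2 × 10^5 acres = 4.856 × 10^8 m²
ΔV = S × A × Δh = 5 × 10^-4 × 4.856 × 10^8 × 26 = 6.313 × 10^6 m³
Q = 0.07 m³/s = 6048 m³/d
t = ΔV / Q = 6.313 × 10^6 m³ / 6048 m³/d = 1044 d
t = 1044 d ≈ 34.79 months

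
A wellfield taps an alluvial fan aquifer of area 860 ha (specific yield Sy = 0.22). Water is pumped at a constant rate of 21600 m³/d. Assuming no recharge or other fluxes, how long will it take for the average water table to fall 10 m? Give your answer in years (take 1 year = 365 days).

t ≈ 2.4 years

A = 860 ha = 8.6 × 10^6 m²
ΔV = Sy × A × Δh = 0.22 × 8.6 × 10^6 × 10 = 1.892 × 10^7 m³
t = ΔV / Q = 1.892 × 10^7 m³ / 21600 m³/d = 875.9 d
t = 875.9 d ≈ 2.4 years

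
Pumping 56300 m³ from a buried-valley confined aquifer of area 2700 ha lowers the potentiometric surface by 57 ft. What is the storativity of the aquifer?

A = 2700 ha = 2.7 × 10^7 m²
Δh = 57 ft = 17.37 m
S = ΔV / (A × Δh) = 56300 m³ / (2.7 × 10^7 m² × 17.37 m) = 1.2 × 10^-4

S ≈ 1.2 × 10^-4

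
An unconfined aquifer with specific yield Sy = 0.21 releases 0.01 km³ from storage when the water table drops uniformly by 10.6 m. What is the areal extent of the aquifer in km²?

ΔV = 0.01 km³ = 1 × 10^7 m³
A = ΔV / (Sy × Δh) = 1 × 10^7 / (0.21 × 10.6) = 4.492 × 10^6 m²
A = 4.492 × 10^6 m² = 4.492 km²

A ≈ 4.49 km²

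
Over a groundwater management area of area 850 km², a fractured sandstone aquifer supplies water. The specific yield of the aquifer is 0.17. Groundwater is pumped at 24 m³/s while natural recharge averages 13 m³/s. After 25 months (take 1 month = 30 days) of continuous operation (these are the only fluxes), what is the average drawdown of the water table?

A = 850 km² = 8.5 × 10^8 m²
Net abstraction = 24 − 13 = 11 m³/s
Q_net = 11 m³/s = 9.504 × 10^5 m³/d
t = 25 months = 750 d
ΔV = Q × t = 9.504 × 10^5 m³/d × 750 d = 7.128 × 10^8 m³
Δh = ΔV / (Sy × A) = 7.128 × 10^8 / (0.17 × 8.5 × 10^8) = 4.933 m

Δh ≈ 4.93 m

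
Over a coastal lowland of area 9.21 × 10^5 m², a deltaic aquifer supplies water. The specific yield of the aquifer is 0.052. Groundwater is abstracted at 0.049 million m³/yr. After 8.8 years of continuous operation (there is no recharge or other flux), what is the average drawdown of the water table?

Q = 0.049 million m³/yr = 134.2 m³/d
t = 8.8 years = 3212 d
ΔV = Q × t = 134.2 m³/d × 3212 d = 4.312 × 10^5 m³
Δh = ΔV / (Sy × A) = 4.312 × 10^5 / (0.052 × 9.21 × 10^5) = 9.004 m

Δh ≈ 9 m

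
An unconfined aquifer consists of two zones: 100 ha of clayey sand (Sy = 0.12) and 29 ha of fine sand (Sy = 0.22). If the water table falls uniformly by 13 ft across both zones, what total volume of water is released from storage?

A₁ = 100 ha = 1 × 10^6 m²; A₂ = 29 ha = 2.9 × 10^5 m²
Δh = 13 ft = 3.962 m
ΔV₁ = 0.12 × 1 × 10^6 × 3.962 = 4.755 × 10^5 m³
ΔV₂ = 0.22 × 2.9 × 10^5 × 3.962 = 2.528 × 10^5 m³
ΔV = ΔV₁ + ΔV₂ = 7.283 × 10^5 m³

ΔV ≈ 7.28 × 10^5 m³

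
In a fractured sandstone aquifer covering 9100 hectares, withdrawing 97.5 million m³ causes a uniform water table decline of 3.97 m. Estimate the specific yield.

A = 9100 hectares = 9.1 × 10^7 m²
ΔV = 97.5 million m³ = 9.75 × 10^7 m³
Sy = ΔV / (A × Δh) = 9.75 × 10^7 m³ / (9.1 × 10^7 m² × 3.97 m) = 0.2699

Sy ≈ 0.27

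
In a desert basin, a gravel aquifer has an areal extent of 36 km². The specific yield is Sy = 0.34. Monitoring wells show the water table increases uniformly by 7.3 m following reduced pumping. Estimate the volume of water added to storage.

A = 36 km² = 3.6 × 10^7 m²
ΔV = Sy × A × Δh = 0.34 × 3.6 × 10^7 m² × 7.3 m = 8.935 × 10^7 m³

ΔV ≈ 8.94 × 10^7 m³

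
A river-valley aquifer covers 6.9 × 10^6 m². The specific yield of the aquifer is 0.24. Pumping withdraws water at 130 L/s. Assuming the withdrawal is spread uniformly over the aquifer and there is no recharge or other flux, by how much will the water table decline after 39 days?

Q = 130 L/s = 11230 m³/d
ΔV = Q × t = 11230 m³/d × 39 d = 4.38 × 10^5 m³
Δh = ΔV / (Sy × A) = 4.38 × 10^5 / (0.24 × 6.9 × 10^6) = 0.2645 m

Δh ≈ 0.265 m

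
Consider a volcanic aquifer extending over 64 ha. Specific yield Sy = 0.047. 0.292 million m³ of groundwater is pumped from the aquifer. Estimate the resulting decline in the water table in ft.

A = 64 ha = 6.4 × 10^5 m²
ΔV = 0.292 million m³ = 2.92 × 10^5 m³
Δh = ΔV / (Sy × A) = 2.92 × 10^5 m³ / (0.047 × 6.4 × 10^5 m²) = 9.707 m
Δh = 9.707 m = 31.85 ft

Δh ≈ 31.8 ft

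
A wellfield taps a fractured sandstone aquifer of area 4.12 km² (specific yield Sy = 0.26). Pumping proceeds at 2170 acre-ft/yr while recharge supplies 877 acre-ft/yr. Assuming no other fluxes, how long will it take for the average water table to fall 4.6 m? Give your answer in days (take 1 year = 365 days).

t ≈ 1130 days

A = 4.12 km² = 4.12 × 10^6 m²
ΔV = Sy × A × Δh = 0.26 × 4.12 × 10^6 × 4.6 = 4.928 × 10^6 m³
Net withdrawal = 2170 − 877 = 1293 acre-ft/yr = 4370 m³/d
t = ΔV / Q = 4.928 × 10^6 m³ / 4370 m³/d = 1128 d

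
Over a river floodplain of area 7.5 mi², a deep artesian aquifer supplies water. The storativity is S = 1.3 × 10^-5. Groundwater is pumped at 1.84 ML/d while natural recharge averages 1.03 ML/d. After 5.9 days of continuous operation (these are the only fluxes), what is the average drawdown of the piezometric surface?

A = 7.5 mi² = 1.942 × 10^7 m²
Net abstraction = 1.84 − 1.03 = 0.81 ML/d
Q_net = 0.81 ML/d = 810 m³/d
ΔV = Q × t = 810 m³/d × 5.9 d = 4779 m³
Δh = ΔV / (S × A) = 4779 / (1.3 × 10^-5 × 1.942 × 10^7) = 18.92 m

Δh ≈ 18.9 m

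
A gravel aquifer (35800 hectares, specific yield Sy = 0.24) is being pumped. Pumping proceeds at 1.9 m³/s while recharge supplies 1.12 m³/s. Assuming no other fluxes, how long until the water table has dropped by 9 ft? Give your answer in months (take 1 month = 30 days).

t ≈ 117 months

A = 35800 hectares = 3.58 × 10^8 m²
Δh = 9 ft = 2.743 m
ΔV = Sy × A × Δh = 0.24 × 3.58 × 10^8 × 2.743 = 2.357 × 10^8 m³
Net withdrawal = 1.9 − 1.12 = 0.78 m³/s = 67390 m³/d
t = ΔV / Q = 2.357 × 10^8 m³ / 67390 m³/d = 3497 d
t = 3497 d ≈ 116.6 months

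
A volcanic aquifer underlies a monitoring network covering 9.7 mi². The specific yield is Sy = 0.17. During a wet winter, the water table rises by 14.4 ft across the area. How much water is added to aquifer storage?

ΔV ≈ 1.87 × 10^7 m³

A = 9.7 mi² = 2.512 × 10^7 m²
Δh = 14.4 ft = 4.389 m
ΔV = Sy × A × Δh = 0.17 × 2.512 × 10^7 m² × 4.389 m = 1.875 × 10^7 m³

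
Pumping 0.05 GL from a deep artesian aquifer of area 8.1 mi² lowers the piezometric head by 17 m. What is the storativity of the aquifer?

S ≈ 1.4 × 10^-4

A = 8.1 mi² = 2.098 × 10^7 m²
ΔV = 0.05 GL = 50000 m³
S = ΔV / (A × Δh) = 50000 m³ / (2.098 × 10^7 m² × 17 m) = 1.402 × 10^-4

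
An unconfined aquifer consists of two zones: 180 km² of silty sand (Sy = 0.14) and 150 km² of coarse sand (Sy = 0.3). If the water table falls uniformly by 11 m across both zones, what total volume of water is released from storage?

ΔV ≈ 7.72 × 10^8 m³

A₁ = 180 km² = 1.8 × 10^8 m²; A₂ = 150 km² = 1.5 × 10^8 m²
ΔV₁ = 0.14 × 1.8 × 10^8 × 11 = 2.772 × 10^8 m³
ΔV₂ = 0.3 × 1.5 × 10^8 × 11 = 4.95 × 10^8 m³
ΔV = ΔV₁ + ΔV₂ = 7.722 × 10^8 m³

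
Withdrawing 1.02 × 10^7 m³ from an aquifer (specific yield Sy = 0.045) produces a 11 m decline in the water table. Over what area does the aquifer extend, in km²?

A = ΔV / (Sy × Δh) = 1.02 × 10^7 / (0.045 × 11) = 2.061 × 10^7 m²
A = 2.061 × 10^7 m² = 20.61 km²

A ≈ 20.6 km²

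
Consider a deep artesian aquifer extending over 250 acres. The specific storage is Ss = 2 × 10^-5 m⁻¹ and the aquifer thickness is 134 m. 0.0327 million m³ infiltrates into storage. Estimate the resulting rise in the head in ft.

Δh ≈ 39.6 ft

S = Ss × b = 2 × 10^-5 m⁻¹ × 134 m = 2.68 × 10^-3
A = 250 acres = 1.012 × 10^6 m²
ΔV = 0.0327 million m³ = 32700 m³
Δh = ΔV / (S × A) = 32700 m³ / (0.00268 × 1.012 × 10^6 m²) = 12.06 m
Δh = 12.06 m = 39.57 ft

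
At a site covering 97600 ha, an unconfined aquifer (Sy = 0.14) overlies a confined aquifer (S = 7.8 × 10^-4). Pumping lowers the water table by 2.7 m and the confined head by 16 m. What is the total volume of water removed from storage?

ΔV ≈ 3.81 × 10^8 m³

A = 97600 ha = 9.76 × 10^8 m²
Unconfined: ΔV_u = Sy × A × Δh_u = 0.14 × 9.76 × 10^8 × 2.7 = 3.689 × 10^8 m³
Confined: ΔV_c = S × A × Δh_c = 7.8 × 10^-4 × 9.76 × 10^8 × 16 = 1.218 × 10^7 m³
Total ΔV = 3.689 × 10^8 + 1.218 × 10^7 = 3.811 × 10^8 m³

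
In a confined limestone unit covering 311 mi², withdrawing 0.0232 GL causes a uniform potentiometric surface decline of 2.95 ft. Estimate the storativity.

A = 311 mi² = 8.055 × 10^8 m²
Δh = 2.95 ft = 0.8992 m
ΔV = 0.0232 GL = 23200 m³
S = ΔV / (A × Δh) = 23200 m³ / (8.055 × 10^8 m² × 0.8992 m) = 3.203 × 10^-5

S ≈ 3.2 × 10^-5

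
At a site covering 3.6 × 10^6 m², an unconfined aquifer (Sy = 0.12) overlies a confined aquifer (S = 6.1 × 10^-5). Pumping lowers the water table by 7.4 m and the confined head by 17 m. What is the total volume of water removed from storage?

Unconfined: ΔV_u = Sy × A × Δh_u = 0.12 × 3.6 × 10^6 × 7.4 = 3.197 × 10^6 m³
Confined: ΔV_c = S × A × Δh_c = 6.1 × 10^-5 × 3.6 × 10^6 × 17 = 3733 m³
Total ΔV = 3.197 × 10^6 + 3733 = 3.201 × 10^6 m³

ΔV ≈ 3.2 × 10^6 m³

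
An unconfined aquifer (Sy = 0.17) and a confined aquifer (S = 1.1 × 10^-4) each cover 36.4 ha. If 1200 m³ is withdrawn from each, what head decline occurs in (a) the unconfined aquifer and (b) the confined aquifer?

A = 36.4 ha = 3.64 × 10^5 m²
Unconfined: Δh_u = ΔV/(Sy·A) = 1200/(0.17 × 3.64 × 10^5) = 0.01939 m
Confined: Δh_c = ΔV/(S·A) = 1200/(1.1 × 10^-4 × 3.64 × 10^5) = 29.97 m

Δh_u ≈ 0.0194 m; Δh_c ≈ 30 m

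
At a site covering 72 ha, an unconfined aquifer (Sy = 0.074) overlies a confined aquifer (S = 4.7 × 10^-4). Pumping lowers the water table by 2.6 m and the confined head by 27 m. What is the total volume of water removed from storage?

A = 72 ha = 7.2 × 10^5 m²
Unconfined: ΔV_u = Sy × A × Δh_u = 0.074 × 7.2 × 10^5 × 2.6 = 1.385 × 10^5 m³
Confined: ΔV_c = S × A × Δh_c = 4.7 × 10^-4 × 7.2 × 10^5 × 27 = 9137 m³
Total ΔV = 1.385 × 10^5 + 9137 = 1.477 × 10^5 m³

ΔV ≈ 1.48 × 10^5 m³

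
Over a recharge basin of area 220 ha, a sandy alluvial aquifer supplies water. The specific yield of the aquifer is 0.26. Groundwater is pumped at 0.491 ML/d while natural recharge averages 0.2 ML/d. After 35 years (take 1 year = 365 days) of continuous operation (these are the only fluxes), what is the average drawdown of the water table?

A = 220 ha = 2.2 × 10^6 m²
Net abstraction = 0.491 − 0.2 = 0.291 ML/d
Q_net = 0.291 ML/d = 291 m³/d
t = 35 years = 12780 d
ΔV = Q × t = 291 m³/d × 12780 d = 3.718 × 10^6 m³
Δh = ΔV / (Sy × A) = 3.718 × 10^6 / (0.26 × 2.2 × 10^6) = 6.499 m

Δh ≈ 6.5 m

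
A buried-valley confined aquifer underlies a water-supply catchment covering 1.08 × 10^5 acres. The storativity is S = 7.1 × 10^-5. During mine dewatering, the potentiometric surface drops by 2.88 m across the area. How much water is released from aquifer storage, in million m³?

ΔV ≈ 0.0894 million m³

A = 1.08 × 10^5 acres = 4.371 × 10^8 m²
ΔV = S × A × Δh = 7.1 × 10^-5 × 4.371 × 10^8 m² × 2.88 m = 89370 m³
ΔV = 89370 m³ = 0.08937 million m³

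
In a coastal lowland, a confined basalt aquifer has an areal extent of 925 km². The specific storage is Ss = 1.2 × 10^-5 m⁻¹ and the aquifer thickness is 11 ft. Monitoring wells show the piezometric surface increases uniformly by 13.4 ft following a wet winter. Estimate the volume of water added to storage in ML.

b = 11 ft = 3.353 m
S = Ss × b = 1.2 × 10^-5 m⁻¹ × 3.353 m = 4.023 × 10^-5
A = 925 km² = 9.25 × 10^8 m²
Δh = 13.4 ft = 4.084 m
ΔV = S × A × Δh = 4.023 × 10^-5 × 9.25 × 10^8 m² × 4.084 m = 1.52 × 10^5 m³
ΔV = 1.52 × 10^5 m³ = 152 ML

ΔV ≈ 152 ML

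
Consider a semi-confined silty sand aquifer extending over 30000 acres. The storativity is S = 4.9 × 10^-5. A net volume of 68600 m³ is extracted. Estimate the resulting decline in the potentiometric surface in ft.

A = 30000 acres = 1.214 × 10^8 m²
Δh = ΔV / (S × A) = 68600 m³ / (4.9 × 10^-5 × 1.214 × 10^8 m²) = 11.53 m
Δh = 11.53 m = 37.83 ft

Δh ≈ 37.8 ft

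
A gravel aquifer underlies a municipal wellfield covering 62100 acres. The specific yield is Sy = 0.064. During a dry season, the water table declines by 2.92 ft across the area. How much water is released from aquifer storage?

ΔV ≈ 1.43 × 10^7 m³

A = 62100 acres = 2.513 × 10^8 m²
Δh = 2.92 ft = 0.89 m
ΔV = Sy × A × Δh = 0.064 × 2.513 × 10^8 m² × 0.89 m = 1.431 × 10^7 m³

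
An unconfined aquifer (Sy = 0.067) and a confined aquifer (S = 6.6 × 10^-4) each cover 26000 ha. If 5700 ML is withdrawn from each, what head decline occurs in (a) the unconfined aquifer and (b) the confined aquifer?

Δh_u ≈ 0.327 m; Δh_c ≈ 33.2 m

A = 26000 ha = 2.6 × 10^8 m²
ΔV = 5700 ML = 5.7 × 10^6 m³
Unconfined: Δh_u = ΔV/(Sy·A) = 5.7 × 10^6/(0.067 × 2.6 × 10^8) = 0.3272 m
Confined: Δh_c = ΔV/(S·A) = 5.7 × 10^6/(6.6 × 10^-4 × 2.6 × 10^8) = 33.22 m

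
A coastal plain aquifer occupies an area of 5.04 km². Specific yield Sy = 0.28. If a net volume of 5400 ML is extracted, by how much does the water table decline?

Δh ≈ 3.83 m

A = 5.04 km² = 5.04 × 10^6 m²
ΔV = 5400 ML = 5.4 × 10^6 m³
Δh = ΔV / (Sy × A) = 5.4 × 10^6 m³ / (0.28 × 5.04 × 10^6 m²) = 3.827 m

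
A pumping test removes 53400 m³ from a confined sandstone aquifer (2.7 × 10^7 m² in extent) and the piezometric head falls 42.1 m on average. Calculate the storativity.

S = ΔV / (A × Δh) = 53400 m³ / (2.7 × 10^7 m² × 42.1 m) = 4.698 × 10^-5

S ≈ 4.7 × 10^-5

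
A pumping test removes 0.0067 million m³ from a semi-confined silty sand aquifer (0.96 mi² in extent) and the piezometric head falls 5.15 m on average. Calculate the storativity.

S ≈ 5.2 × 10^-4

A = 0.96 mi² = 2.486 × 10^6 m²
ΔV = 0.0067 million m³ = 6700 m³
S = ΔV / (A × Δh) = 6700 m³ / (2.486 × 10^6 m² × 5.15 m) = 5.232 × 10^-4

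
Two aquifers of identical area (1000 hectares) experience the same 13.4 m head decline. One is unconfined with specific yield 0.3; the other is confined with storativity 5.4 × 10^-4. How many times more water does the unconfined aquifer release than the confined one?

ΔV_u / ΔV_c ≈ 556

A = 1000 hectares = 1 × 10^7 m²
Unconfined: ΔV_u = Sy × A × Δh = 0.3 × 1 × 10^7 × 13.4 = 4.02 × 10^7 m³
Confined: ΔV_c = S × A × Δh = 5.4 × 10^-4 × 1 × 10^7 × 13.4 = 72360 m³
Ratio = ΔV_u / ΔV_c = Sy / S = 0.3 / 5.4 × 10^-4 = 555.6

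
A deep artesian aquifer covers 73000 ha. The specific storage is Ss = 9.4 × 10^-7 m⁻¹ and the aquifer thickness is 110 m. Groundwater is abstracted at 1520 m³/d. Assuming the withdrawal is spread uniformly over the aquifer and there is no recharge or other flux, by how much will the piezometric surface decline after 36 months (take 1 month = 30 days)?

Δh ≈ 21.7 m

S = Ss × b = 9.4 × 10^-7 m⁻¹ × 110 m = 1.034 × 10^-4
A = 73000 ha = 7.3 × 10^8 m²
t = 36 months = 1080 d
ΔV = Q × t = 1520 m³/d × 1080 d = 1.642 × 10^6 m³
Δh = ΔV / (S × A) = 1.642 × 10^6 / (1.034 × 10^-4 × 7.3 × 10^8) = 21.75 m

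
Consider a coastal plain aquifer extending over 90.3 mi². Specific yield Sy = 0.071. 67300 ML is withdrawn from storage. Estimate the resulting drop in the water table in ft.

Δh ≈ 13.3 ft

A = 90.3 mi² = 2.339 × 10^8 m²
ΔV = 67300 ML = 6.73 × 10^7 m³
Δh = ΔV / (Sy × A) = 6.73 × 10^7 m³ / (0.071 × 2.339 × 10^8 m²) = 4.053 m
Δh = 4.053 m = 13.3 ft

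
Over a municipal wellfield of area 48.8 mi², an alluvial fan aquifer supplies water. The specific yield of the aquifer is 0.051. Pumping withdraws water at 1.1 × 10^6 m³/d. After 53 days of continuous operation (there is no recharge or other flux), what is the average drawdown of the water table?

Δh ≈ 9.04 m

A = 48.8 mi² = 1.264 × 10^8 m²
ΔV = Q × t = 1.1 × 10^6 m³/d × 53 d = 5.83 × 10^7 m³
Δh = ΔV / (Sy × A) = 5.83 × 10^7 / (0.051 × 1.264 × 10^8) = 9.044 m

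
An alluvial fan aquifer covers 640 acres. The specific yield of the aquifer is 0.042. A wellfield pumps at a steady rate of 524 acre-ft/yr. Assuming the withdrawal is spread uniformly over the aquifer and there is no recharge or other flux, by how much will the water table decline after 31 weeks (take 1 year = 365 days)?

Δh ≈ 3.53 m

A = 640 acres = 2.59 × 10^6 m²
Q = 524 acre-ft/yr = 1771 m³/d
t = 31 weeks = 217 d
ΔV = Q × t = 1771 m³/d × 217 d = 3.843 × 10^5 m³
Δh = ΔV / (Sy × A) = 3.843 × 10^5 / (0.042 × 2.59 × 10^6) = 3.533 m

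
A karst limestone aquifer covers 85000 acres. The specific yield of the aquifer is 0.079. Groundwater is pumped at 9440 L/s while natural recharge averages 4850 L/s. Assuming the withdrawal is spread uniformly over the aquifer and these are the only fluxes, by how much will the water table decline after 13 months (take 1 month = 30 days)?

A = 85000 acres = 3.44 × 10^8 m²
Net abstraction = 9440 − 4850 = 4590 L/s
Q_net = 4590 L/s = 3.966 × 10^5 m³/d
t = 13 months = 390 d
ΔV = Q × t = 3.966 × 10^5 m³/d × 390 d = 1.547 × 10^8 m³
Δh = ΔV / (Sy × A) = 1.547 × 10^8 / (0.079 × 3.44 × 10^8) = 5.692 m

Δh ≈ 5.69 m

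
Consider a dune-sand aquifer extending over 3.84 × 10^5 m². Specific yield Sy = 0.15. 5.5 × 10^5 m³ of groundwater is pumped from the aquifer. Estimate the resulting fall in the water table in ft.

Δh ≈ 31.3 ft

Δh = ΔV / (Sy × A) = 5.5 × 10^5 m³ / (0.15 × 3.84 × 10^5 m²) = 9.549 m
Δh = 9.549 m = 31.33 ft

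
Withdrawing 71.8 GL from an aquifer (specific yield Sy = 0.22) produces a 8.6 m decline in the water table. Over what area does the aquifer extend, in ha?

ΔV = 71.8 GL = 7.18 × 10^7 m³
A = ΔV / (Sy × Δh) = 7.18 × 10^7 / (0.22 × 8.6) = 3.795 × 10^7 m²
A = 3.795 × 10^7 m² = 3795 ha

A ≈ 3790 ha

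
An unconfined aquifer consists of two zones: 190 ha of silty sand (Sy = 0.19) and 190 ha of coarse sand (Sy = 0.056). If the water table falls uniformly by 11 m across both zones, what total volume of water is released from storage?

ΔV ≈ 5.14 × 10^6 m³

A₁ = 190 ha = 1.9 × 10^6 m²; A₂ = 190 ha = 1.9 × 10^6 m²
ΔV₁ = 0.19 × 1.9 × 10^6 × 11 = 3.971 × 10^6 m³
ΔV₂ = 0.056 × 1.9 × 10^6 × 11 = 1.17 × 10^6 m³
ΔV = ΔV₁ + ΔV₂ = 5.141 × 10^6 m³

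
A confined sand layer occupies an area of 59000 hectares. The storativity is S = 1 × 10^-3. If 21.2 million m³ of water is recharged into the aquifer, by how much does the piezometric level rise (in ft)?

A = 59000 hectares = 5.9 × 10^8 m²
ΔV = 21.2 million m³ = 2.12 × 10^7 m³
Δh = ΔV / (S × A) = 2.12 × 10^7 m³ / (0.001 × 5.9 × 10^8 m²) = 35.93 m
Δh = 35.93 m = 117.9 ft

Δh ≈ 118 ft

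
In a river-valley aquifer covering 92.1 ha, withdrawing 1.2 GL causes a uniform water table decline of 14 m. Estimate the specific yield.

Sy ≈ 0.093

A = 92.1 ha = 9.21 × 10^5 m²
ΔV = 1.2 GL = 1.2 × 10^6 m³
Sy = ΔV / (A × Δh) = 1.2 × 10^6 m³ / (9.21 × 10^5 m² × 14 m) = 0.09307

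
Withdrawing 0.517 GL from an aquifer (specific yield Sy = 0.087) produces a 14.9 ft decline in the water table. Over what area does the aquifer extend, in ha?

Δh = 14.9 ft = 4.542 m
ΔV = 0.517 GL = 5.17 × 10^5 m³
A = ΔV / (Sy × Δh) = 5.17 × 10^5 / (0.087 × 4.542) = 1.308 × 10^6 m²
A = 1.308 × 10^6 m² = 130.8 ha

A ≈ 131 ha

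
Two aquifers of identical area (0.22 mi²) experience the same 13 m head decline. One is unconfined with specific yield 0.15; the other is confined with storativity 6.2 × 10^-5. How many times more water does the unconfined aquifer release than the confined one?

ΔV_u / ΔV_c ≈ 2420

A = 0.22 mi² = 5.698 × 10^5 m²
Unconfined: ΔV_u = Sy × A × Δh = 0.15 × 5.698 × 10^5 × 13 = 1.111 × 10^6 m³
Confined: ΔV_c = S × A × Δh = 6.2 × 10^-5 × 5.698 × 10^5 × 13 = 459.3 m³
Ratio = ΔV_u / ΔV_c = Sy / S = 0.15 / 6.2 × 10^-5 = 2419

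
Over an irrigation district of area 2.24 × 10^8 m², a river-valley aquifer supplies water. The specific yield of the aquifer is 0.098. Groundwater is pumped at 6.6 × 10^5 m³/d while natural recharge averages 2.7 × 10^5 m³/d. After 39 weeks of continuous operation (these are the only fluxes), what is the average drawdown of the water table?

Net abstraction = 6.6 × 10^5 − 2.7 × 10^5 = 3.9 × 10^5 m³/d
t = 39 weeks = 273 d
ΔV = Q × t = 3.9 × 10^5 m³/d × 273 d = 1.065 × 10^8 m³
Δh = ΔV / (Sy × A) = 1.065 × 10^8 / (0.098 × 2.24 × 10^8) = 4.85 m

Δh ≈ 4.85 m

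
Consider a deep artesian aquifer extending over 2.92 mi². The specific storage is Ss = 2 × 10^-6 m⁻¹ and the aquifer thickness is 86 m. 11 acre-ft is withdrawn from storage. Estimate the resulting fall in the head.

Δh ≈ 10.4 m

S = Ss × b = 2 × 10^-6 m⁻¹ × 86 m = 1.72 × 10^-4
A = 2.92 mi² = 7.563 × 10^6 m²
ΔV = 11 acre-ft = 13570 m³
Δh = ΔV / (S × A) = 13570 m³ / (1.72 × 10^-4 × 7.563 × 10^6 m²) = 10.43 m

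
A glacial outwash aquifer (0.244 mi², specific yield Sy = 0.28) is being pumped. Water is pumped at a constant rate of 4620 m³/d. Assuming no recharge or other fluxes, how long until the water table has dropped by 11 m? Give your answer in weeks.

A = 0.244 mi² = 6.32 × 10^5 m²
ΔV = Sy × A × Δh = 0.28 × 6.32 × 10^5 × 11 = 1.946 × 10^6 m³
t = ΔV / Q = 1.946 × 10^6 m³ / 4620 m³/d = 421.3 d
t = 421.3 d ≈ 60.19 weeks

t ≈ 60.2 weeks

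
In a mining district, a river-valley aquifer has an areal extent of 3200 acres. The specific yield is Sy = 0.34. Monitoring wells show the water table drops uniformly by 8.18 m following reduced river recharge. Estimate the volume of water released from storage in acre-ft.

A = 3200 acres = 1.295 × 10^7 m²
ΔV = Sy × A × Δh = 0.34 × 1.295 × 10^7 m² × 8.18 m = 3.602 × 10^7 m³
ΔV = 3.602 × 10^7 m³ = 29200 acre-ft

ΔV ≈ 29200 acre-ft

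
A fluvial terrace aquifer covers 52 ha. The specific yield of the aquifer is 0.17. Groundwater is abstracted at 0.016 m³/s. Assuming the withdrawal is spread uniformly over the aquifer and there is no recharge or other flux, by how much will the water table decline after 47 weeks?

A = 52 ha = 5.2 × 10^5 m²
Q = 0.016 m³/s = 1382 m³/d
t = 47 weeks = 329 d
ΔV = Q × t = 1382 m³/d × 329 d = 4.548 × 10^5 m³
Δh = ΔV / (Sy × A) = 4.548 × 10^5 / (0.17 × 5.2 × 10^5) = 5.145 m

Δh ≈ 5.14 m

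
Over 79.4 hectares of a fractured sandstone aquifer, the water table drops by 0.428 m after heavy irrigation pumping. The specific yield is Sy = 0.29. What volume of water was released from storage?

ΔV ≈ 98600 m³

A = 79.4 hectares = 7.94 × 10^5 m²
ΔV = Sy × A × Δh = 0.29 × 7.94 × 10^5 m² × 0.428 m = 98550 m³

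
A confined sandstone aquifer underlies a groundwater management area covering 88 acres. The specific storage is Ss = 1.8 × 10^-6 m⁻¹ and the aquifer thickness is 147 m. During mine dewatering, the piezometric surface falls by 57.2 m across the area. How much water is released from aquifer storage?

S = Ss × b = 1.8 × 10^-6 m⁻¹ × 147 m = 2.646 × 10^-4
A = 88 acres = 3.561 × 10^5 m²
ΔV = S × A × Δh = 2.646 × 10^-4 × 3.561 × 10^5 m² × 57.2 m = 5390 m³

ΔV ≈ 5390 m³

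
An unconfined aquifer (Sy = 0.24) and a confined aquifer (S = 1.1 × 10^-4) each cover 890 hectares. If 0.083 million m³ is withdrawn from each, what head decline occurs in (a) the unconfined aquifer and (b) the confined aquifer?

A = 890 hectares = 8.9 × 10^6 m²
ΔV = 0.083 million m³ = 83000 m³
Unconfined: Δh_u = ΔV/(Sy·A) = 83000/(0.24 × 8.9 × 10^6) = 0.03886 m
Confined: Δh_c = ΔV/(S·A) = 83000/(1.1 × 10^-4 × 8.9 × 10^6) = 84.78 m

Δh_u ≈ 0.0389 m; Δh_c ≈ 84.8 m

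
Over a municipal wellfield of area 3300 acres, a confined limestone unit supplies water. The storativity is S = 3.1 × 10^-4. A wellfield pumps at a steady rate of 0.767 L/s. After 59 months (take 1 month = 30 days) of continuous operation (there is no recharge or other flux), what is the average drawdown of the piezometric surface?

Δh ≈ 28.3 m

A = 3300 acres = 1.335 × 10^7 m²
Q = 0.767 L/s = 66.27 m³/d
t = 59 months = 1770 d
ΔV = Q × t = 66.27 m³/d × 1770 d = 1.173 × 10^5 m³
Δh = ΔV / (S × A) = 1.173 × 10^5 / (3.1 × 10^-4 × 1.335 × 10^7) = 28.33 m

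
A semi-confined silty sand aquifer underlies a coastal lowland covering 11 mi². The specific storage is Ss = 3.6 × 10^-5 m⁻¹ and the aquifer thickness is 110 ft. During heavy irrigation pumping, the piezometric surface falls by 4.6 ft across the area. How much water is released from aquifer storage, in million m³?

ΔV ≈ 0.0482 million m³

b = 110 ft = 33.53 m
S = Ss × b = 3.6 × 10^-5 m⁻¹ × 33.53 m = 1.207 × 10^-3
A = 11 mi² = 2.849 × 10^7 m²
Δh = 4.6 ft = 1.402 m
ΔV = S × A × Δh = 0.001207 × 2.849 × 10^7 m² × 1.402 m = 48210 m³
ΔV = 48210 m³ = 0.04821 million m³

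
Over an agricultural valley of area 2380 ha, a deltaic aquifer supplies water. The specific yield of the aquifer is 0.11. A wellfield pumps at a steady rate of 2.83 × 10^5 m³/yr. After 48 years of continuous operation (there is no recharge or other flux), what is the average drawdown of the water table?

Δh ≈ 5.19 m

A = 2380 ha = 2.38 × 10^7 m²
Q = 2.83 × 10^5 m³/yr = 775.3 m³/d
t = 48 years = 17520 d
ΔV = Q × t = 775.3 m³/d × 17520 d = 1.358 × 10^7 m³
Δh = ΔV / (Sy × A) = 1.358 × 10^7 / (0.11 × 2.38 × 10^7) = 5.189 m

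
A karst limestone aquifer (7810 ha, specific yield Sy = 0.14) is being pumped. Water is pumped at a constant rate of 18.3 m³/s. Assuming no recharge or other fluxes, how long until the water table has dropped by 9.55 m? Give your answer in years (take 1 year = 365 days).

A = 7810 ha = 7.81 × 10^7 m²
ΔV = Sy × A × Δh = 0.14 × 7.81 × 10^7 × 9.55 = 1.044 × 10^8 m³
Q = 18.3 m³/s = 1.581 × 10^6 m³/d
t = ΔV / Q = 1.044 × 10^8 m³ / 1.581 × 10^6 m³/d = 66.04 d
t = 66.04 d ≈ 0.1809 years

t ≈ 0.181 years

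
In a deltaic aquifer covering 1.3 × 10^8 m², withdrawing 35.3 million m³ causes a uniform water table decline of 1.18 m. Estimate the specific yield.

Sy ≈ 0.23

ΔV = 35.3 million m³ = 3.53 × 10^7 m³
Sy = ΔV / (A × Δh) = 3.53 × 10^7 m³ / (1.3 × 10^8 m² × 1.18 m) = 0.2301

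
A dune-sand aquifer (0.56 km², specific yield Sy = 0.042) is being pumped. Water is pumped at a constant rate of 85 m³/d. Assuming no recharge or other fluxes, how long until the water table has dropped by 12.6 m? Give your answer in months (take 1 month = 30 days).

t ≈ 116 months

A = 0.56 km² = 5.6 × 10^5 m²
ΔV = Sy × A × Δh = 0.042 × 5.6 × 10^5 × 12.6 = 2.964 × 10^5 m³
t = ΔV / Q = 2.964 × 10^5 m³ / 85 m³/d = 3486 d
t = 3486 d ≈ 116.2 months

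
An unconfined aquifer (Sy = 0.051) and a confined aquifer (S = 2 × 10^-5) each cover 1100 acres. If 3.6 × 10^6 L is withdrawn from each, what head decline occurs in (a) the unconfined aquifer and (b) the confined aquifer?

A = 1100 acres = 4.452 × 10^6 m²
ΔV = 3.6 × 10^6 L = 3600 m³
Unconfined: Δh_u = ΔV/(Sy·A) = 3600/(0.051 × 4.452 × 10^6) = 0.01586 m
Confined: Δh_c = ΔV/(S·A) = 3600/(2 × 10^-5 × 4.452 × 10^6) = 40.44 m

Δh_u ≈ 0.0159 m; Δh_c ≈ 40.4 m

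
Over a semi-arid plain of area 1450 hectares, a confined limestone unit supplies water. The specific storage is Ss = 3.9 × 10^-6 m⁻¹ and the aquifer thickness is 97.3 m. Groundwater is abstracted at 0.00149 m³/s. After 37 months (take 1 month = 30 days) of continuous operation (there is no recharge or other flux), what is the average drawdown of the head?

Δh ≈ 26 m

S = Ss × b = 3.9 × 10^-6 m⁻¹ × 97.3 m = 3.795 × 10^-4
A = 1450 hectares = 1.45 × 10^7 m²
Q = 0.00149 m³/s = 128.7 m³/d
t = 37 months = 1110 d
ΔV = Q × t = 128.7 m³/d × 1110 d = 1.429 × 10^5 m³
Δh = ΔV / (S × A) = 1.429 × 10^5 / (3.795 × 10^-4 × 1.45 × 10^7) = 25.97 m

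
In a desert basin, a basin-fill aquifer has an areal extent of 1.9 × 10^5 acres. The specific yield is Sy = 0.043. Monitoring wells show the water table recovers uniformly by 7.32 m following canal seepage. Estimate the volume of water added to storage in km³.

A = 1.9 × 10^5 acres = 7.689 × 10^8 m²
ΔV = Sy × A × Δh = 0.043 × 7.689 × 10^8 m² × 7.32 m = 2.42 × 10^8 m³
ΔV = 2.42 × 10^8 m³ = 0.242 km³

ΔV ≈ 0.242 km³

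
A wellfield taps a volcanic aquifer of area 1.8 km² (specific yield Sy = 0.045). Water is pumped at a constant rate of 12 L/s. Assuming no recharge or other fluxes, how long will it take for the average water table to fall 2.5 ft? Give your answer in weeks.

A = 1.8 km² = 1.8 × 10^6 m²
Δh = 2.5 ft = 0.762 m
ΔV = Sy × A × Δh = 0.045 × 1.8 × 10^6 × 0.762 = 61720 m³
Q = 12 L/s = 1037 m³/d
t = ΔV / Q = 61720 m³ / 1037 m³/d = 59.53 d
t = 59.53 d ≈ 8.504 weeks

t ≈ 8.5 weeks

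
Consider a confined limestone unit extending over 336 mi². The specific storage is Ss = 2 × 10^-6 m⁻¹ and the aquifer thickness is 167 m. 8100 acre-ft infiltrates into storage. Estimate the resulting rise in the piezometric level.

S = Ss × b = 2 × 10^-6 m⁻¹ × 167 m = 3.34 × 10^-4
A = 336 mi² = 8.702 × 10^8 m²
ΔV = 8100 acre-ft = 9.991 × 10^6 m³
Δh = ΔV / (S × A) = 9.991 × 10^6 m³ / (3.34 × 10^-4 × 8.702 × 10^8 m²) = 34.37 m

Δh ≈ 34.4 m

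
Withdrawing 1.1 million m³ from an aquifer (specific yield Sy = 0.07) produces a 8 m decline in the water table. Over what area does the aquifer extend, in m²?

A ≈ 1.96 × 10^6 m²

ΔV = 1.1 million m³ = 1.1 × 10^6 m³
A = ΔV / (Sy × Δh) = 1.1 × 10^6 / (0.07 × 8) = 1.964 × 10^6 m²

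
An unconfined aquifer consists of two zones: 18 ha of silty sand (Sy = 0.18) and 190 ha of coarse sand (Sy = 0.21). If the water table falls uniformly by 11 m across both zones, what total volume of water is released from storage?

A₁ = 18 ha = 1.8 × 10^5 m²; A₂ = 190 ha = 1.9 × 10^6 m²
ΔV₁ = 0.18 × 1.8 × 10^5 × 11 = 3.564 × 10^5 m³
ΔV₂ = 0.21 × 1.9 × 10^6 × 11 = 4.389 × 10^6 m³
ΔV = ΔV₁ + ΔV₂ = 4.745 × 10^6 m³

ΔV ≈ 4.75 × 10^6 m³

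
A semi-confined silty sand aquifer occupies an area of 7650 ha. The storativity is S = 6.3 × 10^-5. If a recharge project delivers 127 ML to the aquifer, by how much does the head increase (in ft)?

Δh ≈ 86.5 ft

A = 7650 ha = 7.65 × 10^7 m²
ΔV = 127 ML = 1.27 × 10^5 m³
Δh = ΔV / (S × A) = 1.27 × 10^5 m³ / (6.3 × 10^-5 × 7.65 × 10^7 m²) = 26.35 m
Δh = 26.35 m = 86.45 ft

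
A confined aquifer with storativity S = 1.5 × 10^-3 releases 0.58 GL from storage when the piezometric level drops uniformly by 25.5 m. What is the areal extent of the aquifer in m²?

ΔV = 0.58 GL = 5.8 × 10^5 m³
A = ΔV / (S × Δh) = 5.8 × 10^5 / (0.0015 × 25.5) = 1.516 × 10^7 m²

A ≈ 1.52 × 10^7 m²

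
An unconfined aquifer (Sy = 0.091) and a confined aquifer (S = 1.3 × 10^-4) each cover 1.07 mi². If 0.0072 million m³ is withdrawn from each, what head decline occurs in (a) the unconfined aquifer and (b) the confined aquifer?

Δh_u ≈ 0.0286 m; Δh_c ≈ 20 m

A = 1.07 mi² = 2.771 × 10^6 m²
ΔV = 0.0072 million m³ = 7200 m³
Unconfined: Δh_u = ΔV/(Sy·A) = 7200/(0.091 × 2.771 × 10^6) = 0.02855 m
Confined: Δh_c = ΔV/(S·A) = 7200/(1.3 × 10^-4 × 2.771 × 10^6) = 19.99 m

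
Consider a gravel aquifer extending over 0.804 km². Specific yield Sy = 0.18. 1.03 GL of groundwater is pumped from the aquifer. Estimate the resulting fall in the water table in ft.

A = 0.804 km² = 8.04 × 10^5 m²
ΔV = 1.03 GL = 1.03 × 10^6 m³
Δh = ΔV / (Sy × A) = 1.03 × 10^6 m³ / (0.18 × 8.04 × 10^5 m²) = 7.117 m
Δh = 7.117 m = 23.35 ft

Δh ≈ 23.4 ft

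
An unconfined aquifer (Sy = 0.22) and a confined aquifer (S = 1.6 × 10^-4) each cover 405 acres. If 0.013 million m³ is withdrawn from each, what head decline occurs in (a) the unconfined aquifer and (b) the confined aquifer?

Δh_u ≈ 0.0361 m; Δh_c ≈ 49.6 m

A = 405 acres = 1.639 × 10^6 m²
ΔV = 0.013 million m³ = 13000 m³
Unconfined: Δh_u = ΔV/(Sy·A) = 13000/(0.22 × 1.639 × 10^6) = 0.03605 m
Confined: Δh_c = ΔV/(S·A) = 13000/(1.6 × 10^-4 × 1.639 × 10^6) = 49.57 m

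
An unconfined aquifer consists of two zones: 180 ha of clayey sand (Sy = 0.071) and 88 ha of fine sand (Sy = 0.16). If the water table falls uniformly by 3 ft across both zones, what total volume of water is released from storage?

ΔV ≈ 2.46 × 10^5 m³

A₁ = 180 ha = 1.8 × 10^6 m²; A₂ = 88 ha = 8.8 × 10^5 m²
Δh = 3 ft = 0.9144 m
ΔV₁ = 0.071 × 1.8 × 10^6 × 0.9144 = 1.169 × 10^5 m³
ΔV₂ = 0.16 × 8.8 × 10^5 × 0.9144 = 1.287 × 10^5 m³
ΔV = ΔV₁ + ΔV₂ = 2.456 × 10^5 m³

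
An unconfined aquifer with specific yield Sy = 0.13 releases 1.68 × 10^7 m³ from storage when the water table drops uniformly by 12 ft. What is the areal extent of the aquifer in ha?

Δh = 12 ft = 3.658 m
A = ΔV / (Sy × Δh) = 1.68 × 10^7 / (0.13 × 3.658) = 3.533 × 10^7 m²
A = 3.533 × 10^7 m² = 3533 ha

A ≈ 3530 ha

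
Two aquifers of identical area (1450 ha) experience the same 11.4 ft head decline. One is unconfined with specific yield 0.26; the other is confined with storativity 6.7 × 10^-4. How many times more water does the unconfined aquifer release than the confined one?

ΔV_u / ΔV_c ≈ 388

A = 1450 ha = 1.45 × 10^7 m²
Δh = 11.4 ft = 3.475 m
Unconfined: ΔV_u = Sy × A × Δh = 0.26 × 1.45 × 10^7 × 3.475 = 1.31 × 10^7 m³
Confined: ΔV_c = S × A × Δh = 6.7 × 10^-4 × 1.45 × 10^7 × 3.475 = 33760 m³
Ratio = ΔV_u / ΔV_c = Sy / S = 0.26 / 6.7 × 10^-4 = 388.1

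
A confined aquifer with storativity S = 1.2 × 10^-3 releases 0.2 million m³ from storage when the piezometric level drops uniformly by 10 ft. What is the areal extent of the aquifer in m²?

A ≈ 5.47 × 10^7 m²

Δh = 10 ft = 3.048 m
ΔV = 0.2 million m³ = 2 × 10^5 m³
A = ΔV / (S × Δh) = 2 × 10^5 / (0.0012 × 3.048) = 5.468 × 10^7 m²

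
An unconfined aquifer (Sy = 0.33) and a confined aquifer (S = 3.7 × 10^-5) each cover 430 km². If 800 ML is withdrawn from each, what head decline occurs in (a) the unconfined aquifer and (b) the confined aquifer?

Δh_u ≈ 0.00564 m; Δh_c ≈ 50.3 m

A = 430 km² = 4.3 × 10^8 m²
ΔV = 800 ML = 8 × 10^5 m³
Unconfined: Δh_u = ΔV/(Sy·A) = 8 × 10^5/(0.33 × 4.3 × 10^8) = 0.005638 m
Confined: Δh_c = ΔV/(S·A) = 8 × 10^5/(3.7 × 10^-5 × 4.3 × 10^8) = 50.28 m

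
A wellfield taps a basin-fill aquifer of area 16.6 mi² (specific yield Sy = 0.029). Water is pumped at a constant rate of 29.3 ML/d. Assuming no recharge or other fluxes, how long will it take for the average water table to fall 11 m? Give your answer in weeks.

t ≈ 66.9 weeks

A = 16.6 mi² = 4.299 × 10^7 m²
ΔV = Sy × A × Δh = 0.029 × 4.299 × 10^7 × 11 = 1.372 × 10^7 m³
Q = 29.3 ML/d = 29300 m³/d
t = ΔV / Q = 1.372 × 10^7 m³ / 29300 m³/d = 468.1 d
t = 468.1 d ≈ 66.87 weeks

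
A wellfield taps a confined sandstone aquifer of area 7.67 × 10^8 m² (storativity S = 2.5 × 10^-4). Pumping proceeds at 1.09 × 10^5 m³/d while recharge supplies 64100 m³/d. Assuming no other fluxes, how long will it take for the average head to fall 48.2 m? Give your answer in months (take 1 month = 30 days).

t ≈ 6.86 months

ΔV = S × A × Δh = 2.5 × 10^-4 × 7.67 × 10^8 × 48.2 = 9.242 × 10^6 m³
Net withdrawal = 1.09 × 10^5 − 64100 = 44900 m³/d
t = ΔV / Q = 9.242 × 10^6 m³ / 44900 m³/d = 205.8 d
t = 205.8 d ≈ 6.861 months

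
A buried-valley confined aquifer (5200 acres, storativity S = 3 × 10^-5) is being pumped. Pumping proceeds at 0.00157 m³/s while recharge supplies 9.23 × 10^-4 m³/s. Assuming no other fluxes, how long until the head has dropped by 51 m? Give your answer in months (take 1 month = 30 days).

t ≈ 19.2 months

A = 5200 acres = 2.104 × 10^7 m²
ΔV = S × A × Δh = 3 × 10^-5 × 2.104 × 10^7 × 51 = 32200 m³
Net withdrawal = 0.00157 − 9.23 × 10^-4 = 6.47 × 10^-4 m³/s = 55.9 m³/d
t = ΔV / Q = 32200 m³ / 55.9 m³/d = 576 d
t = 576 d ≈ 19.2 months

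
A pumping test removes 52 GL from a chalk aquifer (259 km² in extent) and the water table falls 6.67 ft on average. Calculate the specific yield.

A = 259 km² = 2.59 × 10^8 m²
Δh = 6.67 ft = 2.033 m
ΔV = 52 GL = 5.2 × 10^7 m³
Sy = ΔV / (A × Δh) = 5.2 × 10^7 m³ / (2.59 × 10^8 m² × 2.033 m) = 0.09876

Sy ≈ 0.099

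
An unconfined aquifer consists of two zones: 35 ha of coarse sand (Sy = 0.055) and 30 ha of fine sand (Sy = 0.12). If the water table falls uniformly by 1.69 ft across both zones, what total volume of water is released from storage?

ΔV ≈ 28500 m³

A₁ = 35 ha = 3.5 × 10^5 m²; A₂ = 30 ha = 3 × 10^5 m²
Δh = 1.69 ft = 0.5151 m
ΔV₁ = 0.055 × 3.5 × 10^5 × 0.5151 = 9916 m³
ΔV₂ = 0.12 × 3 × 10^5 × 0.5151 = 18540 m³
ΔV = ΔV₁ + ΔV₂ = 28460 m³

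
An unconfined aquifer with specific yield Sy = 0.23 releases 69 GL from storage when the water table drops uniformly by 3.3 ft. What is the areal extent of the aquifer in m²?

A ≈ 2.98 × 10^8 m²

Δh = 3.3 ft = 1.006 m
ΔV = 69 GL = 6.9 × 10^7 m³
A = ΔV / (Sy × Δh) = 6.9 × 10^7 / (0.23 × 1.006) = 2.983 × 10^8 m²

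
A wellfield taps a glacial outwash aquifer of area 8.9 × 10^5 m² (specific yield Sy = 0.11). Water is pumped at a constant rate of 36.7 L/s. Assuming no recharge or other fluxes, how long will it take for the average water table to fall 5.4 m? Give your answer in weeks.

t ≈ 23.8 weeks

ΔV = Sy × A × Δh = 0.11 × 8.9 × 10^5 × 5.4 = 5.287 × 10^5 m³
Q = 36.7 L/s = 3171 m³/d
t = ΔV / Q = 5.287 × 10^5 m³ / 3171 m³/d = 166.7 d
t = 166.7 d ≈ 23.82 weeks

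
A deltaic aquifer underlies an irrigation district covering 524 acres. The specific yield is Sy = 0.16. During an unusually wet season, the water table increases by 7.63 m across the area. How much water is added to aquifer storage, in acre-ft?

ΔV ≈ 2100 acre-ft

A = 524 acres = 2.121 × 10^6 m²
ΔV = Sy × A × Δh = 0.16 × 2.121 × 10^6 m² × 7.63 m = 2.589 × 10^6 m³
ΔV = 2.589 × 10^6 m³ = 2099 acre-ft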